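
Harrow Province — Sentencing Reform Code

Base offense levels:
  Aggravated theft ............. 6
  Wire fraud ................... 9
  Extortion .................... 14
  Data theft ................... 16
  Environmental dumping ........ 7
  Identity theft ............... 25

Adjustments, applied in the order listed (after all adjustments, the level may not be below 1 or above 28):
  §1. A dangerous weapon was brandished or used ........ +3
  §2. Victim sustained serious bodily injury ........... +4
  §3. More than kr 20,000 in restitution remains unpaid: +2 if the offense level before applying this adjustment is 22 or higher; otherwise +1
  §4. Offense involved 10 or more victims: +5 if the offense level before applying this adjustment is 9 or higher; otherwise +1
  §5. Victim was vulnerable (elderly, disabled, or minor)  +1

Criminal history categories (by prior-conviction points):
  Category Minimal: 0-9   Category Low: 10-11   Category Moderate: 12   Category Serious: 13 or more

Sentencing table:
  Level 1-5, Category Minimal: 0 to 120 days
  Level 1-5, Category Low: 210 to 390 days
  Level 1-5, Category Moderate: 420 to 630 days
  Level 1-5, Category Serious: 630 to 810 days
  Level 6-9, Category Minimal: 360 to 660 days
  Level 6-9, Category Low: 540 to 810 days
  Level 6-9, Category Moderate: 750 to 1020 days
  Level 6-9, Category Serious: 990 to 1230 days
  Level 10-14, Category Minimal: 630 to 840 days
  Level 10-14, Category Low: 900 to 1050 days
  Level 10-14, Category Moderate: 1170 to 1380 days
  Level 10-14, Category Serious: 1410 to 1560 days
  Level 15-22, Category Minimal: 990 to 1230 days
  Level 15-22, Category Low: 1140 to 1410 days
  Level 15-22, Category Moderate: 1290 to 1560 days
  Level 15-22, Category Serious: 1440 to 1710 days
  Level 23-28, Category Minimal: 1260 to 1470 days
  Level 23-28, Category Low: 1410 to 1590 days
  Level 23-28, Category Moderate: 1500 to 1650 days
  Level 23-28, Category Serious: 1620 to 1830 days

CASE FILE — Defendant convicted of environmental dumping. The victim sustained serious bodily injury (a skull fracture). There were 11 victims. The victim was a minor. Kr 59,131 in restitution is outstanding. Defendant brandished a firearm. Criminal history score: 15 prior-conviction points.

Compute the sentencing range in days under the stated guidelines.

Base offense level for environmental dumping: 7.
§1 applies: 7 + 3 = 10.
§2 applies: 10 + 4 = 14.
§3 applies (level before this adjustment is 14 < 22, so +1): 14 + 1 = 15.
§4 applies (level before this adjustment is 15 ≥ 9, so +5): 15 + 5 = 20.
§5 applies: 20 + 1 = 21.
Final offense level: 21.
Criminal history: 15 prior points → Category Serious (13+).
Level 21 falls in the 15-22 band.
Grid: Level 15-22 × Category Serious = 1440-1710 days.

1440-1710 days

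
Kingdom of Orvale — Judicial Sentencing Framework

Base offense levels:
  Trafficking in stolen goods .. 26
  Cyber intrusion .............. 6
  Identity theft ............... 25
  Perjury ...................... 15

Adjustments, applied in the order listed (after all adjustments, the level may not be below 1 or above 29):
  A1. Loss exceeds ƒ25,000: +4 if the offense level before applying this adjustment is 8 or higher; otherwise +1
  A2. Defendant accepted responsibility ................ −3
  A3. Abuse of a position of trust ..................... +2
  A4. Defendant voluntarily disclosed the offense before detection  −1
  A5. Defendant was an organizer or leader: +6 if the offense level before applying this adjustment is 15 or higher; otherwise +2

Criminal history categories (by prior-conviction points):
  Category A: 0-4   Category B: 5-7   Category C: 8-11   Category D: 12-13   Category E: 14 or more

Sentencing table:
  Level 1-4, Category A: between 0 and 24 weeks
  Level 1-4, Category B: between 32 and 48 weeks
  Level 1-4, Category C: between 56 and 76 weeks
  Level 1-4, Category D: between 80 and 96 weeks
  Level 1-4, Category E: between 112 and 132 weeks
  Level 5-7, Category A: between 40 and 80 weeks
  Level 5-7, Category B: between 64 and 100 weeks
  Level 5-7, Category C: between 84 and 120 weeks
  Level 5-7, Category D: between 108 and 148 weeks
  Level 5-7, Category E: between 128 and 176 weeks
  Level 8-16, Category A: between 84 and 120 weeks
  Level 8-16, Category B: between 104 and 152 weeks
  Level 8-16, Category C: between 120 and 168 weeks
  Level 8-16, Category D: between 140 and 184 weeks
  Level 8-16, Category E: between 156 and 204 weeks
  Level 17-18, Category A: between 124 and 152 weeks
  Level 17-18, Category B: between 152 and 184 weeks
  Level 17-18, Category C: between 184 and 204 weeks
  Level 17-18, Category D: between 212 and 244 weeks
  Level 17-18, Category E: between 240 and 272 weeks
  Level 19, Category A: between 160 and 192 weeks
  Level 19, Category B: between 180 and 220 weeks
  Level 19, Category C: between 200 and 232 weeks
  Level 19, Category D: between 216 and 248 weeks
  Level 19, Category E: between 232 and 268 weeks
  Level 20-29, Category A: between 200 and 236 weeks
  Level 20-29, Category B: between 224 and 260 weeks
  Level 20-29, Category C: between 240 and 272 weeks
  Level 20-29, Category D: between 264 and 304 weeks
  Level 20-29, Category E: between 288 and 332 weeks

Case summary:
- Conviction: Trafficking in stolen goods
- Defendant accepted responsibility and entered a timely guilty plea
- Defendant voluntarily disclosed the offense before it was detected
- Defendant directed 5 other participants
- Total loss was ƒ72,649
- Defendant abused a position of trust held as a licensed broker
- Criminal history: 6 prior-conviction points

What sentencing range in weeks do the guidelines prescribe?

Base offense level for trafficking in stolen goods: 26.
A1 applies (level before this adjustment is 26 ≥ 8, so +4): 26 + 4 = 30.
A2 applies: 30 − 3 = 27.
A3 applies: 27 + 2 = 29.
A4 applies: 29 − 1 = 28.
A5 applies (level before this adjustment is 28 ≥ 15, so +6): 28 + 6 = 34.
Level 34 exceeds the maximum of 29; capped at 29.
Final offense level: 29.
Criminal history: 6 prior points → Category B (5-7).
Level 29 falls in the 20-29 band.
Grid: Level 20-29 × Category B = 224-260 weeks.

224-260 weeks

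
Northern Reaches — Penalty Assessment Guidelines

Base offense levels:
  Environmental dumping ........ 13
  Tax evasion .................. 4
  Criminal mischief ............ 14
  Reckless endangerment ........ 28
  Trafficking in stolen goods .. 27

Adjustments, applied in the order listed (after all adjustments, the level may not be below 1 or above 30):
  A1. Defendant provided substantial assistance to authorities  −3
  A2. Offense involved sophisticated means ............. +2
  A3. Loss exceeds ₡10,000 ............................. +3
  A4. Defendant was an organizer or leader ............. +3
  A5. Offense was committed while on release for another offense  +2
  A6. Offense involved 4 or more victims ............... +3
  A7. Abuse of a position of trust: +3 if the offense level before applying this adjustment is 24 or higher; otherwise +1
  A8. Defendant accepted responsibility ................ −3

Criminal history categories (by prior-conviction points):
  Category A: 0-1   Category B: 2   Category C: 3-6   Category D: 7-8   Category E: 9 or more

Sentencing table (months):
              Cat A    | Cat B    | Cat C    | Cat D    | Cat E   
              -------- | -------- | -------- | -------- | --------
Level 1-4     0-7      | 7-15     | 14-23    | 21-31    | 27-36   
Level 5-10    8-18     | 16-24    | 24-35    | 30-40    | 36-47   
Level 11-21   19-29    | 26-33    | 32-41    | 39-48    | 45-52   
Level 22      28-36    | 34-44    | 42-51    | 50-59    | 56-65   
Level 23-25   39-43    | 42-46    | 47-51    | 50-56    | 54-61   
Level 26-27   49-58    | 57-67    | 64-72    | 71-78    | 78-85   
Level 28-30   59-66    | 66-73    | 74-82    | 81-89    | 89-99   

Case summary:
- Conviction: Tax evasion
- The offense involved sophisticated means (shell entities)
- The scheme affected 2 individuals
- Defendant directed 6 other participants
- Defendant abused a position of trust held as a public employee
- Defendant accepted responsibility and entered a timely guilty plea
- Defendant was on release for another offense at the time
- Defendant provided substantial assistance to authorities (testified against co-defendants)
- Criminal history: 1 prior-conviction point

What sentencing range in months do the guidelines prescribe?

8-18 months

Base offense level for tax evasion: 4.
A1 applies: 4 − 3 = 1.
A2 applies: 1 + 2 = 3.
A3 does not apply.
A4 applies: 3 + 3 = 6.
A5 applies: 6 + 2 = 8.
A6 does not apply.
A7 applies (level before this adjustment is 8 < 24, so +1): 8 + 1 = 9.
A8 applies: 9 − 3 = 6.
Final offense level: 6.
Criminal history: 1 prior point → Category A (0-1).
Level 6 falls in the 5-10 band.
Grid: Level 5-10 × Category A = 8-18 months.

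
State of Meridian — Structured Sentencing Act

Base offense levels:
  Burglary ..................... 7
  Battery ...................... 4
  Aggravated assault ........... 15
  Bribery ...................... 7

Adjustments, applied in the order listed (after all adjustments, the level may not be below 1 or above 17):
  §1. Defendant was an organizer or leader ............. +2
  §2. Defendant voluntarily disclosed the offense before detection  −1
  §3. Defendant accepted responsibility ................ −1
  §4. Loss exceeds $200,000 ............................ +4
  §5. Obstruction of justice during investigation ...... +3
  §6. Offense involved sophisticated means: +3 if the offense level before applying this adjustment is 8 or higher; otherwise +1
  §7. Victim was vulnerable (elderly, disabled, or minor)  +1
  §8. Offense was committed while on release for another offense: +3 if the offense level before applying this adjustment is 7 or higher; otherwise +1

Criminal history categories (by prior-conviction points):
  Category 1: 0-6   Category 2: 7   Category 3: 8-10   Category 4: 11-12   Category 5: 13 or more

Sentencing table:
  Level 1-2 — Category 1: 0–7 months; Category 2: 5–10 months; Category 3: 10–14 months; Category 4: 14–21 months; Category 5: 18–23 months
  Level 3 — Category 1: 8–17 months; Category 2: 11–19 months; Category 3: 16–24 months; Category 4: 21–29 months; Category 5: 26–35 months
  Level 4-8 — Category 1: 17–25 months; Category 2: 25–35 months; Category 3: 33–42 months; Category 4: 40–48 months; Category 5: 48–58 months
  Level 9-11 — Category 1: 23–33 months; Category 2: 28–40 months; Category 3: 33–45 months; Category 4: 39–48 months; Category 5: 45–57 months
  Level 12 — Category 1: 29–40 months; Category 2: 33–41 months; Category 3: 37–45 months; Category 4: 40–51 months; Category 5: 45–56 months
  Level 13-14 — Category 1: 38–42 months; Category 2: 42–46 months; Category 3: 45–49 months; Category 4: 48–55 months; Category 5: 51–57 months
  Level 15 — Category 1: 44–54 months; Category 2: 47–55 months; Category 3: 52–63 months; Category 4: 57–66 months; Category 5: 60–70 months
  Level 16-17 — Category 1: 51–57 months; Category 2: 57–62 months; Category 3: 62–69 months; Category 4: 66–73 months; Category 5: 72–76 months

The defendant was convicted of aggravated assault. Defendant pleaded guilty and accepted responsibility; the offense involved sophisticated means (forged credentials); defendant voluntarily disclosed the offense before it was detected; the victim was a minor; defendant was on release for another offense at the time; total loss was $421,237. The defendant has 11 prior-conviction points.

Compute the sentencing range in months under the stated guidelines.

Base offense level for aggravated assault: 15.
§2 applies: 15 − 1 = 14.
§3 applies: 14 − 1 = 13.
§4 applies: 13 + 4 = 17.
§5 does not apply.
§6 applies (level before this adjustment is 17 ≥ 8, so +3): 17 + 3 = 20.
§7 applies: 20 + 1 = 21.
§8 applies (level before this adjustment is 21 ≥ 7, so +3): 21 + 3 = 24.
Level 24 exceeds the maximum of 17; capped at 17.
Final offense level: 17.
Criminal history: 11 prior points → Category 4 (11-12).
Level 17 falls in the 16-17 band.
Grid: Level 16-17 × Category 4 = 66-73 months.

66-73 months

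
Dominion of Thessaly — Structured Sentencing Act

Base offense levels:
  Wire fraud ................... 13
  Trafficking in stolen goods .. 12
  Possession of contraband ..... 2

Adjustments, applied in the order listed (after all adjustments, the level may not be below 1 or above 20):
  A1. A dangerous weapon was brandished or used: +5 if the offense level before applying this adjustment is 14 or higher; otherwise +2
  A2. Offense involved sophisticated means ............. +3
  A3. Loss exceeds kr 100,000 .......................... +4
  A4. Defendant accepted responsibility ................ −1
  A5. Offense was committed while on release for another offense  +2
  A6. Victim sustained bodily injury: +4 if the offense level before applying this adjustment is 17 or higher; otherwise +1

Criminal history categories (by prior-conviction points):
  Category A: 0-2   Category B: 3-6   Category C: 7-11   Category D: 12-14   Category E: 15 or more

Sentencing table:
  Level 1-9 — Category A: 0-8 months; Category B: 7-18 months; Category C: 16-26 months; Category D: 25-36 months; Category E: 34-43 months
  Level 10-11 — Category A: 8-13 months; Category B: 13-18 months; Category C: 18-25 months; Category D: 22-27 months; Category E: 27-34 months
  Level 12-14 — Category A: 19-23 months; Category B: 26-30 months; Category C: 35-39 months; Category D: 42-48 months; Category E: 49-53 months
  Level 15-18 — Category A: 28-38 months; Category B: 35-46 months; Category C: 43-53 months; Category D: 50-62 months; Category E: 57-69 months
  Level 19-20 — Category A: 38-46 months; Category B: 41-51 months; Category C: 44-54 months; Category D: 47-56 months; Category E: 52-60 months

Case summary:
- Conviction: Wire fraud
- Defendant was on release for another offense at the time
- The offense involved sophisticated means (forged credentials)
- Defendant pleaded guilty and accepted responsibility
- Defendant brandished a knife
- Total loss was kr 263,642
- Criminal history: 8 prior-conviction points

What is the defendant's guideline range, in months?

44-54 months

Base offense level for wire fraud: 13.
A1 applies (level before this adjustment is 13 < 14, so +2): 13 + 2 = 15.
A2 applies: 15 + 3 = 18.
A3 applies: 18 + 4 = 22.
A4 applies: 22 − 1 = 21.
A5 applies: 21 + 2 = 23.
A6 does not apply.
Level 23 exceeds the maximum of 20; capped at 20.
Final offense level: 20.
Criminal history: 8 prior points → Category C (7-11).
Level 20 falls in the 19-20 band.
Grid: Level 19-20 × Category C = 44-54 months.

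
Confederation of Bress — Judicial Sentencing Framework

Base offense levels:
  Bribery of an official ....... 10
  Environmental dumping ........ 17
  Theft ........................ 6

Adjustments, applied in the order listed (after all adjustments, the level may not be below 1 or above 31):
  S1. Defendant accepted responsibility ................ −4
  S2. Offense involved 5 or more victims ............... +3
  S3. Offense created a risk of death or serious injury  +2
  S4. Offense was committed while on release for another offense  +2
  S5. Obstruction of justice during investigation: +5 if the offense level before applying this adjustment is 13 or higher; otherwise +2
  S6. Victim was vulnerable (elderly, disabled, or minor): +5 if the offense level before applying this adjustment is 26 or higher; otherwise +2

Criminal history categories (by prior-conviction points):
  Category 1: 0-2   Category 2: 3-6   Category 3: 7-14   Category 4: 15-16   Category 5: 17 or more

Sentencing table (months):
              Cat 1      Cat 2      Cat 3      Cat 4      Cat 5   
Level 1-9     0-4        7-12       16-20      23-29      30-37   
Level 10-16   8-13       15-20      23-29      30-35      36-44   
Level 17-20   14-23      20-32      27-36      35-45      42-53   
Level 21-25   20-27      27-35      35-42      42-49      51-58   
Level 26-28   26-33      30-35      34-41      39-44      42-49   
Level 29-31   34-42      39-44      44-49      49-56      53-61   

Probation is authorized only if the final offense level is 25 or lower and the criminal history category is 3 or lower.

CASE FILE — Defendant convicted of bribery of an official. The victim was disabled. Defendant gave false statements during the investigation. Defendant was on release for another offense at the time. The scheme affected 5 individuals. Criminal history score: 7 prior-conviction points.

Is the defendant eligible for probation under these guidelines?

Base offense level for bribery of an official: 10.
S1 does not apply.
S2 applies: 10 + 3 = 13.
S3 does not apply.
S4 applies: 13 + 2 = 15.
S5 applies (level before this adjustment is 15 ≥ 13, so +5): 15 + 5 = 20.
S6 applies (level before this adjustment is 20 < 26, so +2): 20 + 2 = 22.
Final offense level: 22.
Criminal history: 7 prior points → Category 3 (7-14).
Level 22 falls in the 21-25 band.
Grid: Level 21-25 × Category 3 = 35-42 months.
Probation check: level 22 ≤ 25 and category 3 ≤ 3 → eligible.

Yes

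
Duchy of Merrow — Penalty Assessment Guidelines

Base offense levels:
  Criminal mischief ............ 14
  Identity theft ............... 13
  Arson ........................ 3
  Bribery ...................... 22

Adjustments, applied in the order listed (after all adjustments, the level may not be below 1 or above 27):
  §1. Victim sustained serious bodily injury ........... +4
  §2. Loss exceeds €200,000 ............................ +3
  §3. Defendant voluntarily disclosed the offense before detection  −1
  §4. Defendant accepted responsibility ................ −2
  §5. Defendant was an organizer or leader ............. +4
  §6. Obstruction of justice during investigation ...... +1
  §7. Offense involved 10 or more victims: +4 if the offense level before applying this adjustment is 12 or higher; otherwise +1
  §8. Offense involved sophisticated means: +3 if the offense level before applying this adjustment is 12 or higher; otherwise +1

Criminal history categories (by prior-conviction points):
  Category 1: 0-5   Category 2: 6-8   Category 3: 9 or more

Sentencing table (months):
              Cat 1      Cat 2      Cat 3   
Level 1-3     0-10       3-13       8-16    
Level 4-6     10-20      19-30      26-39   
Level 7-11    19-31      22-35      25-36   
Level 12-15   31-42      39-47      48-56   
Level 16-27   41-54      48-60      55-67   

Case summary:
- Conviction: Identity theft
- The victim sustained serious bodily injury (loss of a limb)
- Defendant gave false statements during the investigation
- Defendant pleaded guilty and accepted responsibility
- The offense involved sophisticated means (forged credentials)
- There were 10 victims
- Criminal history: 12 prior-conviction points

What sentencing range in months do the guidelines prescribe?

Base offense level for identity theft: 13.
§1 applies: 13 + 4 = 17.
§3 does not apply.
§4 applies: 17 − 2 = 15.
§6 applies: 15 + 1 = 16.
§7 applies (level before this adjustment is 16 ≥ 12, so +4): 16 + 4 = 20.
§8 applies (level before this adjustment is 20 ≥ 12, so +3): 20 + 3 = 23.
Final offense level: 23.
Criminal history: 12 prior points → Category 3 (9+).
Level 23 falls in the 16-27 band.
Grid: Level 16-27 × Category 3 = 55-67 months.

55-67 months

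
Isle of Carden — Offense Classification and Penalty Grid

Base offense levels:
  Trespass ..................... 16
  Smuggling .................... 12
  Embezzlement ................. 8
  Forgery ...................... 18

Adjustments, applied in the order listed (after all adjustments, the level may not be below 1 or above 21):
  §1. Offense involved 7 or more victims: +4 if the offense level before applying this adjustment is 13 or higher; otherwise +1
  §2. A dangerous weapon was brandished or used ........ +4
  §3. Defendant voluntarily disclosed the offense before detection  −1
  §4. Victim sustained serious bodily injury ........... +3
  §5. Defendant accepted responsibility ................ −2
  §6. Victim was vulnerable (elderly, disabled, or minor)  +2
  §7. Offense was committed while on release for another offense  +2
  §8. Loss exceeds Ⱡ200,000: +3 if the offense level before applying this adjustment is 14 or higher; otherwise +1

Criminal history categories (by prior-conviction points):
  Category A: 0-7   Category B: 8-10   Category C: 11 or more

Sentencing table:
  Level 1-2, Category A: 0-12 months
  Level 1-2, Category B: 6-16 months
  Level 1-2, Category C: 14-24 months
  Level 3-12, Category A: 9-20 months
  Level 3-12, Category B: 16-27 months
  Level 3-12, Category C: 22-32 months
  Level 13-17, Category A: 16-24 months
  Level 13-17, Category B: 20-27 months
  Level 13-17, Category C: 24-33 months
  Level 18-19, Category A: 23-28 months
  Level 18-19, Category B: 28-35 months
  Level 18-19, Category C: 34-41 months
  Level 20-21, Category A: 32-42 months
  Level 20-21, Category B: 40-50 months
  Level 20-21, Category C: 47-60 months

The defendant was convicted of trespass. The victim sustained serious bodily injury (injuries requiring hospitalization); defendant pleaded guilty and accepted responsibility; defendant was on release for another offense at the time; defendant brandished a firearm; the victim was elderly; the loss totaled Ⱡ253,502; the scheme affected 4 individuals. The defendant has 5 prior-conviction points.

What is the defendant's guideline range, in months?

32-42 months

Base offense level for trespass: 16.
§1 does not apply.
§2 applies: 16 + 4 = 20.
§3 does not apply.
§4 applies: 20 + 3 = 23.
§5 applies: 23 − 2 = 21.
§6 applies: 21 + 2 = 23.
§7 applies: 23 + 2 = 25.
§8 applies (level before this adjustment is 25 ≥ 14, so +3): 25 + 3 = 28.
Level 28 exceeds the maximum of 21; capped at 21.
Final offense level: 21.
Criminal history: 5 prior points → Category A (0-7).
Level 21 falls in the 20-21 band.
Grid: Level 20-21 × Category A = 32-42 months.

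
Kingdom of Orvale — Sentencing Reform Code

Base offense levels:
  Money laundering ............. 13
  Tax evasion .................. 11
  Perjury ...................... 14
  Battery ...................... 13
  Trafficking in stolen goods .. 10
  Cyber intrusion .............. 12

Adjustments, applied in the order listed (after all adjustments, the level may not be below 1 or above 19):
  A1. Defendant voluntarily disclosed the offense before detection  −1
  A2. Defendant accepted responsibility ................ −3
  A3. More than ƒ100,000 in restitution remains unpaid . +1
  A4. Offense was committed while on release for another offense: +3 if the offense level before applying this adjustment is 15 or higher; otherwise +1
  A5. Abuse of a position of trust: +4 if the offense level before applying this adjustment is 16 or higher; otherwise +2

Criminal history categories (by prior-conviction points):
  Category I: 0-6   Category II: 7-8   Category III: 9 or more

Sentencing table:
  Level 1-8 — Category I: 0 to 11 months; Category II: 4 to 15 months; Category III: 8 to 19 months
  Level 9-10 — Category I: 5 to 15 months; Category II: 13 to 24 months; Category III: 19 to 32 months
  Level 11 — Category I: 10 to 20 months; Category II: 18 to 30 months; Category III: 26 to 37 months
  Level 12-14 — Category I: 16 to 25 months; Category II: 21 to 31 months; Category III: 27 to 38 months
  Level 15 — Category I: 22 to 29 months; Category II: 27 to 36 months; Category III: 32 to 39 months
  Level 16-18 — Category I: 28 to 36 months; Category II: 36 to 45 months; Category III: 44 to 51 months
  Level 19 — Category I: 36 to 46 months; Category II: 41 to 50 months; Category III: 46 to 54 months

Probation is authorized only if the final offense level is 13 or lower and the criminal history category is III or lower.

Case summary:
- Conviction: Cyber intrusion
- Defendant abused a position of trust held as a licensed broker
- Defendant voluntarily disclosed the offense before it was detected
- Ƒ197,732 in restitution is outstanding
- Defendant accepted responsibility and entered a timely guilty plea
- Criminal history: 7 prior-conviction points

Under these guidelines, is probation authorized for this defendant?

Base offense level for cyber intrusion: 12.
A1 applies: 12 − 1 = 11.
A2 applies: 11 − 3 = 8.
A3 applies: 8 + 1 = 9.
A4 does not apply.
A5 applies (level before this adjustment is 9 < 16, so +2): 9 + 2 = 11.
Final offense level: 11.
Criminal history: 7 prior points → Category II (7-8).
Level 11 falls in the 11 band.
Grid: Level 11 × Category II = 18-30 months.
Probation check: level 11 ≤ 13 and category II ≤ III → eligible.

Yes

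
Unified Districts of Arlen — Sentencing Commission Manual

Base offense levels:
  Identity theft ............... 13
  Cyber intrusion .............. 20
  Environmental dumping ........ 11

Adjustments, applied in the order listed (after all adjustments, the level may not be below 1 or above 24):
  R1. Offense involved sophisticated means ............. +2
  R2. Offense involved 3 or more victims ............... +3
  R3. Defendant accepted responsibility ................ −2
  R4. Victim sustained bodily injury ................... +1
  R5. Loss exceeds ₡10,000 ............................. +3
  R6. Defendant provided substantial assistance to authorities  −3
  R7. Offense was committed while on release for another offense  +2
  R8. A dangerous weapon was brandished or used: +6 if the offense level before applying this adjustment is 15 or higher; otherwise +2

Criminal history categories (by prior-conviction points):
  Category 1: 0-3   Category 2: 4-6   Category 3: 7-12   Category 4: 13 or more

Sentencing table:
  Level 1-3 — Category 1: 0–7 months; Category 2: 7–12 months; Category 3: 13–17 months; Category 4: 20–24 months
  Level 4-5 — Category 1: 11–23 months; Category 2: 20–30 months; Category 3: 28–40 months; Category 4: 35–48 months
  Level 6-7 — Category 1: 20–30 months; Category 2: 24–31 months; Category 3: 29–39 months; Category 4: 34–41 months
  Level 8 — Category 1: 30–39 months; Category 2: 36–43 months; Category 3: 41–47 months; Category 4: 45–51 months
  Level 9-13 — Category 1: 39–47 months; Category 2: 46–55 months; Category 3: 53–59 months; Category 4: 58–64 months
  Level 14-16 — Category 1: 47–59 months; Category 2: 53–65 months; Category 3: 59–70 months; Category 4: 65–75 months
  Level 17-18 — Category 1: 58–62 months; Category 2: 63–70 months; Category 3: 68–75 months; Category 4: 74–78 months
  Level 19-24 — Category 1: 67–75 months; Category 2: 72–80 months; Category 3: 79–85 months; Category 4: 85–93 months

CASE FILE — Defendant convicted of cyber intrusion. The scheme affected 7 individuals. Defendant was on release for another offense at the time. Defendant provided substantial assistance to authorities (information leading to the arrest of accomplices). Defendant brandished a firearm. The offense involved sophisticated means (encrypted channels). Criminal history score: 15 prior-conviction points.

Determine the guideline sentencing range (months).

Base offense level for cyber intrusion: 20.
R1 applies: 20 + 2 = 22.
R2 applies: 22 + 3 = 25.
R4 does not apply.
R6 applies: 25 − 3 = 22.
R7 applies: 22 + 2 = 24.
R8 applies (level before this adjustment is 24 ≥ 15, so +6): 24 + 6 = 30.
Level 30 exceeds the maximum of 24; capped at 24.
Final offense level: 24.
Criminal history: 15 prior points → Category 4 (13+).
Level 24 falls in the 19-24 band.
Grid: Level 19-24 × Category 4 = 85-93 months.

85-93 months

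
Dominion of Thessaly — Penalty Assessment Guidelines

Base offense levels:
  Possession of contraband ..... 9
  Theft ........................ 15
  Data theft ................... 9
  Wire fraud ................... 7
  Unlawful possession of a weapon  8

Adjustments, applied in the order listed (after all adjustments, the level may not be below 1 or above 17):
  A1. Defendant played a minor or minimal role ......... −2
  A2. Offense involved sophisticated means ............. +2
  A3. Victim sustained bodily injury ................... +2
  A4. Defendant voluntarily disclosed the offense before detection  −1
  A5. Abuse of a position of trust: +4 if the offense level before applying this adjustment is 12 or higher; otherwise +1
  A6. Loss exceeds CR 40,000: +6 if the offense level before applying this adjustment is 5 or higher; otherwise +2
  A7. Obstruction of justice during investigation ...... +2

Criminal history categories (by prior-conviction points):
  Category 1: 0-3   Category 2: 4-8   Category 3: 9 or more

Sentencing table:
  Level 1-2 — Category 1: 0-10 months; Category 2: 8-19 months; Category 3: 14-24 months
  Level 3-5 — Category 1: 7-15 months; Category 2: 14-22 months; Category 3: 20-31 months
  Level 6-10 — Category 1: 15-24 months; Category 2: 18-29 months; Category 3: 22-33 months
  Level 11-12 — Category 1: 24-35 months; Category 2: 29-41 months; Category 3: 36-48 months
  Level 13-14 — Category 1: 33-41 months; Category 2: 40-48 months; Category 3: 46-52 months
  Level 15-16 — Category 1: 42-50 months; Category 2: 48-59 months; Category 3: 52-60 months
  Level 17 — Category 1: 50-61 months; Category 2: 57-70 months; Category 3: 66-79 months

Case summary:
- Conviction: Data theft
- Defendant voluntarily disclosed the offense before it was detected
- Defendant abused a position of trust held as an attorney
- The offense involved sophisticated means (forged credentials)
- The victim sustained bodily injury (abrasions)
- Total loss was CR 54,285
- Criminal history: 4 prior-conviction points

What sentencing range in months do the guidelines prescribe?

Base offense level for data theft: 9.
A2 applies: 9 + 2 = 11.
A3 applies: 11 + 2 = 13.
A4 applies: 13 − 1 = 12.
A5 applies (level before this adjustment is 12 ≥ 12, so +4): 12 + 4 = 16.
A6 applies (level before this adjustment is 16 ≥ 5, so +6): 16 + 6 = 22.
Level 22 exceeds the maximum of 17; capped at 17.
Final offense level: 17.
Criminal history: 4 prior points → Category 2 (4-8).
Level 17 falls in the 17 band.
Grid: Level 17 × Category 2 = 57-70 months.

57-70 months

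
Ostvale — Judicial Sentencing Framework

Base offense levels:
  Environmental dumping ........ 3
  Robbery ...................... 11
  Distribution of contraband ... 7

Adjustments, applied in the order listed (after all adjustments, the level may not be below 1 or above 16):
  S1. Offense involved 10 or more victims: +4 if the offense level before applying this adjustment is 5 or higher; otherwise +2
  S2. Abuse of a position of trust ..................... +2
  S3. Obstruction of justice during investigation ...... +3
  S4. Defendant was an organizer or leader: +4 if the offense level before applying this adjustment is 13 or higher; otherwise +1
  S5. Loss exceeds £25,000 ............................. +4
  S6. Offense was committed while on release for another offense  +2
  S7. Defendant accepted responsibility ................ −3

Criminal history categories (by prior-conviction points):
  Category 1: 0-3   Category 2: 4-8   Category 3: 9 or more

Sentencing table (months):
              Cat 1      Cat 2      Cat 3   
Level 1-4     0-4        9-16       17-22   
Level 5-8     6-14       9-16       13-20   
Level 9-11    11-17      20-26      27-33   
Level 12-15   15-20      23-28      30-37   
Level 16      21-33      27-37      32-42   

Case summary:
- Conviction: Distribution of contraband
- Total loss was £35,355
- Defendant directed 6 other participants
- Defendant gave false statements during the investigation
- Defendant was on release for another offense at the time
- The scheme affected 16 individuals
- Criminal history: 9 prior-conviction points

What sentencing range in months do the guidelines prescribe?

32-42 months

Base offense level for distribution of contraband: 7.
S1 applies (level before this adjustment is 7 ≥ 5, so +4): 7 + 4 = 11.
S3 applies: 11 + 3 = 14.
S4 applies (level before this adjustment is 14 ≥ 13, so +4): 14 + 4 = 18.
S5 applies: 18 + 4 = 22.
S6 applies: 22 + 2 = 24.
Level 24 exceeds the maximum of 16; capped at 16.
Final offense level: 16.
Criminal history: 9 prior points → Category 3 (9+).
Level 16 falls in the 16 band.
Grid: Level 16 × Category 3 = 32-42 months.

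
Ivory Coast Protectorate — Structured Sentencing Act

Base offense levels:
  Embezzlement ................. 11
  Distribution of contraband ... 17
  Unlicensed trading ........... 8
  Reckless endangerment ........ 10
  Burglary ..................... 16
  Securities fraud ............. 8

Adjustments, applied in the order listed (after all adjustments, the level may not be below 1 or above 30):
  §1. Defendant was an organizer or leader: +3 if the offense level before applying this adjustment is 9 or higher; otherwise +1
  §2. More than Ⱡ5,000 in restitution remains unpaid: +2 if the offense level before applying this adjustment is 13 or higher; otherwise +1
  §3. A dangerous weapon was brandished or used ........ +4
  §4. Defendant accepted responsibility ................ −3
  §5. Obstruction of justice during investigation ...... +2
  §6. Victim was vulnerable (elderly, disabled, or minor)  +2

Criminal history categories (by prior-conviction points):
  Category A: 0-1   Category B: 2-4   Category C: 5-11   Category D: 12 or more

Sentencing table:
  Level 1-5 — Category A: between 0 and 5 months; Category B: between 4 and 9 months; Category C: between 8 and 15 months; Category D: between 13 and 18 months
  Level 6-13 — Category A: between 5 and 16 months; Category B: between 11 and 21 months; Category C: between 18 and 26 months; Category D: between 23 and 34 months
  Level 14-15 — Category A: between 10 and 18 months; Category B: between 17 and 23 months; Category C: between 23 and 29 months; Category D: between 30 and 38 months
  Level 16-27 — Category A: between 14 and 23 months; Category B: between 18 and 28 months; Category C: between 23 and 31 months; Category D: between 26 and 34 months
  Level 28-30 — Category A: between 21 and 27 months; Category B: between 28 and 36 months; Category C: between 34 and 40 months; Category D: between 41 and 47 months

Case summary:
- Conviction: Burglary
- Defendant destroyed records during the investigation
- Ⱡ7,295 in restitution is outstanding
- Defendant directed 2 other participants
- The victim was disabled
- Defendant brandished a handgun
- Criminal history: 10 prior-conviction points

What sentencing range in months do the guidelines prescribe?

34-40 months

Base offense level for burglary: 16.
§1 applies (level before this adjustment is 16 ≥ 9, so +3): 16 + 3 = 19.
§2 applies (level before this adjustment is 19 ≥ 13, so +2): 19 + 2 = 21.
§3 applies: 21 + 4 = 25.
§4 does not apply.
§5 applies: 25 + 2 = 27.
§6 applies: 27 + 2 = 29.
Final offense level: 29.
Criminal history: 10 prior points → Category C (5-11).
Level 29 falls in the 28-30 band.
Grid: Level 28-30 × Category C = 34-40 months.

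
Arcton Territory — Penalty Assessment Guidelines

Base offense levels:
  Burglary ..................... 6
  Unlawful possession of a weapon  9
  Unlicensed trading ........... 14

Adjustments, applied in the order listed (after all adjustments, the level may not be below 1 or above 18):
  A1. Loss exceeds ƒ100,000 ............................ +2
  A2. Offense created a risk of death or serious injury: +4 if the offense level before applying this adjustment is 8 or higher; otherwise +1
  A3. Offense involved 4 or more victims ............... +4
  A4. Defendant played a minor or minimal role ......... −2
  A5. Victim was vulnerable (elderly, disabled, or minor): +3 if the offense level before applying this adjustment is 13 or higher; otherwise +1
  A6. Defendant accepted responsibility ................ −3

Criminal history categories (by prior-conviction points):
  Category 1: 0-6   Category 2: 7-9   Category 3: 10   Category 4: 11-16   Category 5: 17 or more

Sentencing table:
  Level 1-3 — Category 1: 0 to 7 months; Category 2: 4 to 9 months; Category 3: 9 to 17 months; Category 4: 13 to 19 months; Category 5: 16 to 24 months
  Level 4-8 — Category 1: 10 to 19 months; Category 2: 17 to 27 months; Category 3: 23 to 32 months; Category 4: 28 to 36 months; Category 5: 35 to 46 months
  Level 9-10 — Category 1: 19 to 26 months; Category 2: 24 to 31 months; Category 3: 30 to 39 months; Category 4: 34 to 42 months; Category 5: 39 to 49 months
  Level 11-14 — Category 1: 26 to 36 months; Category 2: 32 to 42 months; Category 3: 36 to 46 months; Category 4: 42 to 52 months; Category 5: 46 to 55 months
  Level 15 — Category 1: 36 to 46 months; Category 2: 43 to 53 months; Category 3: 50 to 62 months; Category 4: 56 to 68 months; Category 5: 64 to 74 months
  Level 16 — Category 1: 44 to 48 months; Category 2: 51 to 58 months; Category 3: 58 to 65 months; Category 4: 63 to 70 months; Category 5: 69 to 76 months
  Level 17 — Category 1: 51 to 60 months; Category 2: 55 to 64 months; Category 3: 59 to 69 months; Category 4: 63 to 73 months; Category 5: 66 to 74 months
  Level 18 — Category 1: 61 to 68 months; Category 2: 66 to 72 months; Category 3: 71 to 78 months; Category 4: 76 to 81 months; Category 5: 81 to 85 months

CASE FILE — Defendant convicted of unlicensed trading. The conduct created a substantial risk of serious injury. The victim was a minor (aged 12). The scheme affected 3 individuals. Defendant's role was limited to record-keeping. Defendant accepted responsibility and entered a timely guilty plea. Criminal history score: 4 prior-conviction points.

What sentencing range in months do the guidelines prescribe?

44-48 months

Base offense level for unlicensed trading: 14.
A1 does not apply.
A2 applies (level before this adjustment is 14 ≥ 8, so +4): 14 + 4 = 18.
A3 does not apply.
A4 applies: 18 − 2 = 16.
A5 applies (level before this adjustment is 16 ≥ 13, so +3): 16 + 3 = 19.
A6 applies: 19 − 3 = 16.
Final offense level: 16.
Criminal history: 4 prior points → Category 1 (0-6).
Level 16 falls in the 16 band.
Grid: Level 16 × Category 1 = 44-48 months.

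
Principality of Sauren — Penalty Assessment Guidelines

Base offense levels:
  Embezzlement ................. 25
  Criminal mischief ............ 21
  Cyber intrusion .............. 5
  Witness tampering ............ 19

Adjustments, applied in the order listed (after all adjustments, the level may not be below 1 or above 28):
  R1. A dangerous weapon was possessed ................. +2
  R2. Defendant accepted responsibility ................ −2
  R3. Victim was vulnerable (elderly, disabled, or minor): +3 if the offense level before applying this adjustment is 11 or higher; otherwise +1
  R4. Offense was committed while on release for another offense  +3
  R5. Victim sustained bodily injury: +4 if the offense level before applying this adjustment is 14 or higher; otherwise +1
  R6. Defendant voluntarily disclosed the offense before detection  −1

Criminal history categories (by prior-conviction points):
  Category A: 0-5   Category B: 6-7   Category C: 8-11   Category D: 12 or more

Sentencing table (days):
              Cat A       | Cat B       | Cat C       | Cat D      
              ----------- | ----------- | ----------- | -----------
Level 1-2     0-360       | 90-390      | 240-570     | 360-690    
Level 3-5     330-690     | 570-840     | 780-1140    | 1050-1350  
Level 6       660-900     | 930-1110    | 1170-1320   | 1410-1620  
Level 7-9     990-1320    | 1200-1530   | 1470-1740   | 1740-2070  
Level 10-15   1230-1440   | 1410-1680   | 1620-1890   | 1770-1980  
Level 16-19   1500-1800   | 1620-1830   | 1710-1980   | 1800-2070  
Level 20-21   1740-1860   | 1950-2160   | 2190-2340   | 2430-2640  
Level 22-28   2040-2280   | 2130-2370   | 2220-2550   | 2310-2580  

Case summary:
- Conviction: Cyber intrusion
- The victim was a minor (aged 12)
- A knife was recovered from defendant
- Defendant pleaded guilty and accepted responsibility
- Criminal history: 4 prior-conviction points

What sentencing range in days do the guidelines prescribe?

660-900 days

Base offense level for cyber intrusion: 5.
R1 applies: 5 + 2 = 7.
R2 applies: 7 − 2 = 5.
R3 applies (level before this adjustment is 5 < 11, so +1): 5 + 1 = 6.
R4 does not apply.
Final offense level: 6.
Criminal history: 4 prior points → Category A (0-5).
Level 6 falls in the 6 band.
Grid: Level 6 × Category A = 660-900 days.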